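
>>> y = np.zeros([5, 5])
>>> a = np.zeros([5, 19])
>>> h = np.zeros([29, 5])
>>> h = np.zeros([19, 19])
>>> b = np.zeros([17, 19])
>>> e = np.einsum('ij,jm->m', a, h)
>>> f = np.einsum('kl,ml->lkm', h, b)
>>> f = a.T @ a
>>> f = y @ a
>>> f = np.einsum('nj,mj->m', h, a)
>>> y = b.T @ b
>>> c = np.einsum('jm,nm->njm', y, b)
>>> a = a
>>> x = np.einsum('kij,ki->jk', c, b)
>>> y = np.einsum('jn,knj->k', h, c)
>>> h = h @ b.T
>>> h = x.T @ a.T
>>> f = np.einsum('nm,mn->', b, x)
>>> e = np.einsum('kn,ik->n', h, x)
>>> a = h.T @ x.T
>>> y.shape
(17,)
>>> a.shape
(5, 19)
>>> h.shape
(17, 5)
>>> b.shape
(17, 19)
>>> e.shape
(5,)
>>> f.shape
()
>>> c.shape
(17, 19, 19)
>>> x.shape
(19, 17)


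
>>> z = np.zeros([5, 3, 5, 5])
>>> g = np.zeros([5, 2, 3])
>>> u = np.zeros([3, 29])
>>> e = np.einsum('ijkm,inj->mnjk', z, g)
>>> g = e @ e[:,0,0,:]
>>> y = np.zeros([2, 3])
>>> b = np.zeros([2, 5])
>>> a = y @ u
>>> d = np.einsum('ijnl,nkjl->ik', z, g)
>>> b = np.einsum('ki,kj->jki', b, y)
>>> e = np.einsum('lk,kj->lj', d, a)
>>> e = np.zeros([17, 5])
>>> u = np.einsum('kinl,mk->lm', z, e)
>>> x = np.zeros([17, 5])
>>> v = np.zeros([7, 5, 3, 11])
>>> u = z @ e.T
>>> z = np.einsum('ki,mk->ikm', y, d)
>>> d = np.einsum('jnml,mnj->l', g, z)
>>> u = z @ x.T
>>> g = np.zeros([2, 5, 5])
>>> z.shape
(3, 2, 5)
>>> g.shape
(2, 5, 5)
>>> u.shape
(3, 2, 17)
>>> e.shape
(17, 5)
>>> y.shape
(2, 3)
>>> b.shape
(3, 2, 5)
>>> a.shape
(2, 29)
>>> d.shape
(5,)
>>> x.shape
(17, 5)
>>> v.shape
(7, 5, 3, 11)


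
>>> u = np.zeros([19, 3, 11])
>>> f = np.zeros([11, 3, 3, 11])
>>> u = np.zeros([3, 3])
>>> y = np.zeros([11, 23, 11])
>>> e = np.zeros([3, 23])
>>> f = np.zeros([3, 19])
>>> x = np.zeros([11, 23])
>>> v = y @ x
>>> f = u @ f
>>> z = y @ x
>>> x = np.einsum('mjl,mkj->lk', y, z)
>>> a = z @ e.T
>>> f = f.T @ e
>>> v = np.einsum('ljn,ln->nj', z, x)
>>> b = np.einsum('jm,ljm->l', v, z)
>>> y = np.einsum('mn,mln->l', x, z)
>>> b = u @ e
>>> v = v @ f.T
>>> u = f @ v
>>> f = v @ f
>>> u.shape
(19, 19)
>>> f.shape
(23, 23)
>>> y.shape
(23,)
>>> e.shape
(3, 23)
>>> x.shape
(11, 23)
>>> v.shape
(23, 19)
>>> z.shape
(11, 23, 23)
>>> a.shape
(11, 23, 3)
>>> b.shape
(3, 23)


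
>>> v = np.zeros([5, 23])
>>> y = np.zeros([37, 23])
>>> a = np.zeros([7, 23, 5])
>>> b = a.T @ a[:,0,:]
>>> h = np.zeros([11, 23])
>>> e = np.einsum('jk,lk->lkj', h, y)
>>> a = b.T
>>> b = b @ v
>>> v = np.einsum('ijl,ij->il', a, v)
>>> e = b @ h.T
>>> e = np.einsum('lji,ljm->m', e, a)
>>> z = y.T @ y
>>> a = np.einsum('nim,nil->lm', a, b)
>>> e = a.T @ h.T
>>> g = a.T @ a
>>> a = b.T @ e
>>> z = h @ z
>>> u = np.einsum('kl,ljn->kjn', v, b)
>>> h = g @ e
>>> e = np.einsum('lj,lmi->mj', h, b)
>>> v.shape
(5, 5)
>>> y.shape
(37, 23)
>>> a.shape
(23, 23, 11)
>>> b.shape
(5, 23, 23)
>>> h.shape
(5, 11)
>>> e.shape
(23, 11)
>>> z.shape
(11, 23)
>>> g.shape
(5, 5)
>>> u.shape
(5, 23, 23)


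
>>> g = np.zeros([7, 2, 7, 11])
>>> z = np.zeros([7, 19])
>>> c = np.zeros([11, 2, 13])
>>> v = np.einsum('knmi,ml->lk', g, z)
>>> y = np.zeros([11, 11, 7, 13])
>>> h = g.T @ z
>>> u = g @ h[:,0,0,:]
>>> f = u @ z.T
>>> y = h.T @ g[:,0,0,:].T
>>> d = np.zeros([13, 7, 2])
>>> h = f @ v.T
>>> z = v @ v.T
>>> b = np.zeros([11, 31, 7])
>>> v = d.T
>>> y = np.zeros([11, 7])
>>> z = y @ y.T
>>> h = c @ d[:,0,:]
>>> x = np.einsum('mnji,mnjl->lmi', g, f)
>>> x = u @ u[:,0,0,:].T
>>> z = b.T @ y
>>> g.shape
(7, 2, 7, 11)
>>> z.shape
(7, 31, 7)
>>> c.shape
(11, 2, 13)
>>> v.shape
(2, 7, 13)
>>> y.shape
(11, 7)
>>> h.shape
(11, 2, 2)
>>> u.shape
(7, 2, 7, 19)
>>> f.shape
(7, 2, 7, 7)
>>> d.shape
(13, 7, 2)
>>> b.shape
(11, 31, 7)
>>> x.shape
(7, 2, 7, 7)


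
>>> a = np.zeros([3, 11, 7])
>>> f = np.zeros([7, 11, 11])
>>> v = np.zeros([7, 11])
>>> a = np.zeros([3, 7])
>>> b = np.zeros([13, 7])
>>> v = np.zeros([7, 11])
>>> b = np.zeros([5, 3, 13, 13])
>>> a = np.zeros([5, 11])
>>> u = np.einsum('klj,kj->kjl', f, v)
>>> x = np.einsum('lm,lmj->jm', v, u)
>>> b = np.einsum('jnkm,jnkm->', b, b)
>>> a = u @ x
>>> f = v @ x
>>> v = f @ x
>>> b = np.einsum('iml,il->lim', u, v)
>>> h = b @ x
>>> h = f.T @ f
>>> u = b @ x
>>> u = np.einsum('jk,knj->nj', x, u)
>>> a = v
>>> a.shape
(7, 11)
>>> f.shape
(7, 11)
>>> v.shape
(7, 11)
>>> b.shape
(11, 7, 11)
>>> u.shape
(7, 11)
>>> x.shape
(11, 11)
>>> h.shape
(11, 11)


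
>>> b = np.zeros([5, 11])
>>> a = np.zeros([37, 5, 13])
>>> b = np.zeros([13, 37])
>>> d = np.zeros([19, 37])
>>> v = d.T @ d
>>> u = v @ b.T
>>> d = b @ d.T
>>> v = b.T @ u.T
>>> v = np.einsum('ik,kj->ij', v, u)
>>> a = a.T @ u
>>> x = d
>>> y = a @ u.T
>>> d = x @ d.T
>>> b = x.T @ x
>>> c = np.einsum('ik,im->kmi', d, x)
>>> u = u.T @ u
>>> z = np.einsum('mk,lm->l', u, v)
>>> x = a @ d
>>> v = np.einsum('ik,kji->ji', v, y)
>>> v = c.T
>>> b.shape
(19, 19)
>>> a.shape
(13, 5, 13)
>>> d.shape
(13, 13)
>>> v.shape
(13, 19, 13)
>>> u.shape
(13, 13)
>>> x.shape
(13, 5, 13)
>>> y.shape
(13, 5, 37)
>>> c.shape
(13, 19, 13)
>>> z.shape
(37,)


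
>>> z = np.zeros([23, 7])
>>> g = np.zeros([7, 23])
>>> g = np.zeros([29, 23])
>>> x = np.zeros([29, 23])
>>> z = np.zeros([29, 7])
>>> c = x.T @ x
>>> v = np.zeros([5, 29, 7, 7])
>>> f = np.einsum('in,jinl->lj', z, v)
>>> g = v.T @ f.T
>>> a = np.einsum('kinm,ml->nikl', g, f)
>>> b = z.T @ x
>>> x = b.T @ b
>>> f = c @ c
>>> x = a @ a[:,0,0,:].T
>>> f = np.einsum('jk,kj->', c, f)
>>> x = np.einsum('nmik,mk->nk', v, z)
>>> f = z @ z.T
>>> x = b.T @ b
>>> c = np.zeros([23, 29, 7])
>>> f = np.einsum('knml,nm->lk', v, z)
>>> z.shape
(29, 7)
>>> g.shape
(7, 7, 29, 7)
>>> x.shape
(23, 23)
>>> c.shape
(23, 29, 7)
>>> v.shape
(5, 29, 7, 7)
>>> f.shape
(7, 5)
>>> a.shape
(29, 7, 7, 5)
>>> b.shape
(7, 23)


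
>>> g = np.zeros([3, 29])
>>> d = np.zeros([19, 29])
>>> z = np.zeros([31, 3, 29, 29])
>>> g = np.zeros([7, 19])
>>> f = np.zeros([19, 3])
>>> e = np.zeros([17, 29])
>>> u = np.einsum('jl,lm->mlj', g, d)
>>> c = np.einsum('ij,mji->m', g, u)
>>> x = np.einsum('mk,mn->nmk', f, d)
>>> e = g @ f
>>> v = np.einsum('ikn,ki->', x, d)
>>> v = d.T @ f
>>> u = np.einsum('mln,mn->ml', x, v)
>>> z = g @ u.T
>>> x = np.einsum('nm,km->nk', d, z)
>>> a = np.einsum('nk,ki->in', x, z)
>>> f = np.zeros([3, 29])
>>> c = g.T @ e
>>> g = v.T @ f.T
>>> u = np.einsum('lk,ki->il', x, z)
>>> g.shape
(3, 3)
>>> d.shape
(19, 29)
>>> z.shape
(7, 29)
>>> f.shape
(3, 29)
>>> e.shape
(7, 3)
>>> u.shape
(29, 19)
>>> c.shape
(19, 3)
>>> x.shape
(19, 7)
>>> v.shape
(29, 3)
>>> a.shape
(29, 19)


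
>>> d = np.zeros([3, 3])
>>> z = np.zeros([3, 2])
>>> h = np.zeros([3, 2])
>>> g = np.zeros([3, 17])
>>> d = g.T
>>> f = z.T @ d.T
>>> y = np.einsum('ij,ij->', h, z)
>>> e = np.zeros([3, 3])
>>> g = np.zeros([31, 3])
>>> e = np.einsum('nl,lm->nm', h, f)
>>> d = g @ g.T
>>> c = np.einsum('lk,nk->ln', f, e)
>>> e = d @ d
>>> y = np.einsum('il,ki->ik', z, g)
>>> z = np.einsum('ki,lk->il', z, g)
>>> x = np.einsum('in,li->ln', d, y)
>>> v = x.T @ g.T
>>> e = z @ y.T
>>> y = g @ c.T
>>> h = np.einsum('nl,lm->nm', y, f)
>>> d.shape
(31, 31)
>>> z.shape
(2, 31)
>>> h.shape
(31, 17)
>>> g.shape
(31, 3)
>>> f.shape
(2, 17)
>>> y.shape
(31, 2)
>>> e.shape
(2, 3)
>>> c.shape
(2, 3)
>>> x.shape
(3, 31)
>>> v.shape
(31, 31)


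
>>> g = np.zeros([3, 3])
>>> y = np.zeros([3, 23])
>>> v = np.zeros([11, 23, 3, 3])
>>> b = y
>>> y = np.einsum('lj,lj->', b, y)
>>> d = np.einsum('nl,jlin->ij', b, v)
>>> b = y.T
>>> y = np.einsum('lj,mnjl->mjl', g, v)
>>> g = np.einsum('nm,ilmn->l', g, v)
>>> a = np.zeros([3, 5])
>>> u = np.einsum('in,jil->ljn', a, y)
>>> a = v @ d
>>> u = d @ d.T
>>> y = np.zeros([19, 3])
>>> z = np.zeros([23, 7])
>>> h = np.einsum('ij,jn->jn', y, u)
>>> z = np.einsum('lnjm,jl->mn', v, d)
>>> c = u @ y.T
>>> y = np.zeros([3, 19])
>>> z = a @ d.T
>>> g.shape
(23,)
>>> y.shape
(3, 19)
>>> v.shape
(11, 23, 3, 3)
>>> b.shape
()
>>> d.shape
(3, 11)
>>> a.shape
(11, 23, 3, 11)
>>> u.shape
(3, 3)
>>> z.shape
(11, 23, 3, 3)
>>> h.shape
(3, 3)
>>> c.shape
(3, 19)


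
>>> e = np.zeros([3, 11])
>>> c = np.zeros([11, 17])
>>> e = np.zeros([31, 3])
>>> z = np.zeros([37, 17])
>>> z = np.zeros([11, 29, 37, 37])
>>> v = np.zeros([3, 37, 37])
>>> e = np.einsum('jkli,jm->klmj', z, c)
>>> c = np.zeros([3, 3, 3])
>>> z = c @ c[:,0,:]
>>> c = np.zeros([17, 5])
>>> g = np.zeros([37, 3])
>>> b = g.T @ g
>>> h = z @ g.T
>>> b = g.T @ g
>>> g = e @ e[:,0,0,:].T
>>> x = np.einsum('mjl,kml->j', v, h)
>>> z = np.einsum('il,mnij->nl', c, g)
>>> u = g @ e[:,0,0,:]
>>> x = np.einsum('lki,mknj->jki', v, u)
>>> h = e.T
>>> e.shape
(29, 37, 17, 11)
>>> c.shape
(17, 5)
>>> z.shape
(37, 5)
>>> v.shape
(3, 37, 37)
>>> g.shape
(29, 37, 17, 29)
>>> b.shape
(3, 3)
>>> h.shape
(11, 17, 37, 29)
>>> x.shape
(11, 37, 37)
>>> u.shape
(29, 37, 17, 11)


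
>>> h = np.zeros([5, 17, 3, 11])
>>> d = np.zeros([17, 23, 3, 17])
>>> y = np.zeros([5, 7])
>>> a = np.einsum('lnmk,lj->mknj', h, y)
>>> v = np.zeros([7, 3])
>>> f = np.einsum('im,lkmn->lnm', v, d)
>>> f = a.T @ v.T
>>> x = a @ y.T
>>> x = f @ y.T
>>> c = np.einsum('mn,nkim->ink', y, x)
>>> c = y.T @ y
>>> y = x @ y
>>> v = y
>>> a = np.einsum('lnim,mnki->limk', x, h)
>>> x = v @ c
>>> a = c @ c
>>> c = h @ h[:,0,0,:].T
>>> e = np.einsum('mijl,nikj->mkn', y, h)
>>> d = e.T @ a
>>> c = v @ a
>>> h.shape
(5, 17, 3, 11)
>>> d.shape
(5, 3, 7)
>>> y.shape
(7, 17, 11, 7)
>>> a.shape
(7, 7)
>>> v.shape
(7, 17, 11, 7)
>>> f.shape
(7, 17, 11, 7)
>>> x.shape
(7, 17, 11, 7)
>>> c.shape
(7, 17, 11, 7)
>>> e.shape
(7, 3, 5)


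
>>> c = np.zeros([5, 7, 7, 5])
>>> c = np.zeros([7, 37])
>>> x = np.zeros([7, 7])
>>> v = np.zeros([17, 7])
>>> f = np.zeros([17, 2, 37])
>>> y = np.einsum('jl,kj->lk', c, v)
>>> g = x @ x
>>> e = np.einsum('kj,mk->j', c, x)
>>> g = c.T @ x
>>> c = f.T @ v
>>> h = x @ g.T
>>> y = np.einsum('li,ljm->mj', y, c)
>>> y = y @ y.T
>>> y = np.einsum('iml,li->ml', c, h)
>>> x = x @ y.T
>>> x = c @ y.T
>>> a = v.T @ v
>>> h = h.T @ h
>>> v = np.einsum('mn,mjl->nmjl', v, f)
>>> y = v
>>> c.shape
(37, 2, 7)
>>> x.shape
(37, 2, 2)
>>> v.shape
(7, 17, 2, 37)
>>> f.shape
(17, 2, 37)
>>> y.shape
(7, 17, 2, 37)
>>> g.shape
(37, 7)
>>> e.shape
(37,)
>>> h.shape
(37, 37)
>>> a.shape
(7, 7)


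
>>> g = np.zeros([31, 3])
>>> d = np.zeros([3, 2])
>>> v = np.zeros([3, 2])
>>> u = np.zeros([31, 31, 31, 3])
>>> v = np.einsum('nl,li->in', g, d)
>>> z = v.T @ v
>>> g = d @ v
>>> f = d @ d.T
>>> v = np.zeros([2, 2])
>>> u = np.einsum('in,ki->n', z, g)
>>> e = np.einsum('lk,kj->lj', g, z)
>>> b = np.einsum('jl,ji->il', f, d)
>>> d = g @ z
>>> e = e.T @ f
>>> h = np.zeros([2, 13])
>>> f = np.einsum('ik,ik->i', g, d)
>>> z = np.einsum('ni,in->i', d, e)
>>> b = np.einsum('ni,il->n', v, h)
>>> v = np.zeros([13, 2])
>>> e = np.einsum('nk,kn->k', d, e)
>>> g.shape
(3, 31)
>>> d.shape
(3, 31)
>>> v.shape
(13, 2)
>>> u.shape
(31,)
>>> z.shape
(31,)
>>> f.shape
(3,)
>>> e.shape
(31,)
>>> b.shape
(2,)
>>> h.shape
(2, 13)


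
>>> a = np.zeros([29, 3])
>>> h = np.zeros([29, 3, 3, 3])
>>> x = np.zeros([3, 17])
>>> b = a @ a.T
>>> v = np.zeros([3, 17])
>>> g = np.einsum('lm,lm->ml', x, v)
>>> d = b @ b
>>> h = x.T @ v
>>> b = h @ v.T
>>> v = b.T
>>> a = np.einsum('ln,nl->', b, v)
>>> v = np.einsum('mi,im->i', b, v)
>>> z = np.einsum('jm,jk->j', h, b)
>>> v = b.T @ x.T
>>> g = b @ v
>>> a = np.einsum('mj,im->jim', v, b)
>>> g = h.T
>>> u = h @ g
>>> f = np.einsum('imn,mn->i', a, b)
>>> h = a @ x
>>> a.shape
(3, 17, 3)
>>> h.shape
(3, 17, 17)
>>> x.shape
(3, 17)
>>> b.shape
(17, 3)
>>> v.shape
(3, 3)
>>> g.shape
(17, 17)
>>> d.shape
(29, 29)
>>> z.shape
(17,)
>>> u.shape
(17, 17)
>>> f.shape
(3,)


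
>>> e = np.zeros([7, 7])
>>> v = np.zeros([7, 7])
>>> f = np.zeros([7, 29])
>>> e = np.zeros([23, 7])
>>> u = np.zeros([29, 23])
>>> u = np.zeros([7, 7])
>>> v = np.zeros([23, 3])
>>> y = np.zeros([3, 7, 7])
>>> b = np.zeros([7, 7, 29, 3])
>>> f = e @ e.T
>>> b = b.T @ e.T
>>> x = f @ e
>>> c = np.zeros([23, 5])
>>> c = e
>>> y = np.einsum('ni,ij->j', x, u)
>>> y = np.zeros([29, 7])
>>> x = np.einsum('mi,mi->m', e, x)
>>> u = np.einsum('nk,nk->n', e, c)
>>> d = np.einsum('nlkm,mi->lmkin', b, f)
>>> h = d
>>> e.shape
(23, 7)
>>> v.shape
(23, 3)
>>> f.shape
(23, 23)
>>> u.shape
(23,)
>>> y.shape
(29, 7)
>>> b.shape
(3, 29, 7, 23)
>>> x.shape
(23,)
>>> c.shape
(23, 7)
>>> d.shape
(29, 23, 7, 23, 3)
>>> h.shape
(29, 23, 7, 23, 3)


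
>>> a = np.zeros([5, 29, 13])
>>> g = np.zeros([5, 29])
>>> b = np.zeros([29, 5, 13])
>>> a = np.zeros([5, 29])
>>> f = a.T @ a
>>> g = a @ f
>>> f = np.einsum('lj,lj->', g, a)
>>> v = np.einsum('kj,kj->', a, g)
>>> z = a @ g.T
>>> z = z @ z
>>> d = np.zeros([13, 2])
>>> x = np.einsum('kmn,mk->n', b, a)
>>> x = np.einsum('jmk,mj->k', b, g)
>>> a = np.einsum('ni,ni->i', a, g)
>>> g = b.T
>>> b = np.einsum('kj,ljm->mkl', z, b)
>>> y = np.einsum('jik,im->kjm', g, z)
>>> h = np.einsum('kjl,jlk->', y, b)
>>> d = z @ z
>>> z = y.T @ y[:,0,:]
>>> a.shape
(29,)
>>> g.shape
(13, 5, 29)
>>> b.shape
(13, 5, 29)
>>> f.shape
()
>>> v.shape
()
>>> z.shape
(5, 13, 5)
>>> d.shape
(5, 5)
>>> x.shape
(13,)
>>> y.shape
(29, 13, 5)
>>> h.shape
()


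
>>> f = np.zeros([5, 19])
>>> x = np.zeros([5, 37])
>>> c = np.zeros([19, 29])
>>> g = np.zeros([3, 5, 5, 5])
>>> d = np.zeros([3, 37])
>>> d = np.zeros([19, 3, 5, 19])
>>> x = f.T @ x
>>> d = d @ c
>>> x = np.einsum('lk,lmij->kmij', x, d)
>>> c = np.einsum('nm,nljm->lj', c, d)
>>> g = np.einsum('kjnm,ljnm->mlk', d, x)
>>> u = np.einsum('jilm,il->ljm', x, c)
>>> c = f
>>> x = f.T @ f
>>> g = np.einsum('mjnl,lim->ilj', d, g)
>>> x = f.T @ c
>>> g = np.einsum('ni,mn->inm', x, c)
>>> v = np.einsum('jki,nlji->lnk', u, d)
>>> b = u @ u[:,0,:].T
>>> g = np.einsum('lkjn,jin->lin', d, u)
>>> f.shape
(5, 19)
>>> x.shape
(19, 19)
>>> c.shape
(5, 19)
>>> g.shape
(19, 37, 29)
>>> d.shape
(19, 3, 5, 29)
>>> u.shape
(5, 37, 29)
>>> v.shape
(3, 19, 37)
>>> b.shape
(5, 37, 5)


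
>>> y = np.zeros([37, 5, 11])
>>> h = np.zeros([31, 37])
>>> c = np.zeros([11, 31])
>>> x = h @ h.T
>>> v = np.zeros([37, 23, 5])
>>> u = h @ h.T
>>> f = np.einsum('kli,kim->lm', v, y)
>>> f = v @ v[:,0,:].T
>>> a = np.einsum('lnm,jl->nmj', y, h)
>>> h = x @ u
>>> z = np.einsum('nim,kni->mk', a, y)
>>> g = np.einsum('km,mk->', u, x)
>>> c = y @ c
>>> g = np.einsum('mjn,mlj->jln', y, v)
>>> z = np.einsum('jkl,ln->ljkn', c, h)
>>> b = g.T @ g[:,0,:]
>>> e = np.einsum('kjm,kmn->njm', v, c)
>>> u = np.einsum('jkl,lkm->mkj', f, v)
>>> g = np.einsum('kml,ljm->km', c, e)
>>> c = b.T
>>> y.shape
(37, 5, 11)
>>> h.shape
(31, 31)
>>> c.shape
(11, 23, 11)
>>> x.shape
(31, 31)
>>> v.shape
(37, 23, 5)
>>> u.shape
(5, 23, 37)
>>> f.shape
(37, 23, 37)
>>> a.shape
(5, 11, 31)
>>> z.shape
(31, 37, 5, 31)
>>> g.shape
(37, 5)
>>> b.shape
(11, 23, 11)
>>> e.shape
(31, 23, 5)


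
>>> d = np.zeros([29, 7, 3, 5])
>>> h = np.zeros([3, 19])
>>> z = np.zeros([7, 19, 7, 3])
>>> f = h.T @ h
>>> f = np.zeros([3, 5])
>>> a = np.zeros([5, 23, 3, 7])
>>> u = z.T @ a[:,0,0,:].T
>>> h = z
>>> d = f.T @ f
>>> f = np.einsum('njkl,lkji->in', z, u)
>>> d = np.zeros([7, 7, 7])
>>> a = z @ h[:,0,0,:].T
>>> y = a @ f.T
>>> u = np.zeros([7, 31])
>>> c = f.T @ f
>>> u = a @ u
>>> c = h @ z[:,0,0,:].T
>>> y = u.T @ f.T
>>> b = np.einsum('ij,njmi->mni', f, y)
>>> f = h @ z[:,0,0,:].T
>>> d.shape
(7, 7, 7)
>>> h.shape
(7, 19, 7, 3)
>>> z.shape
(7, 19, 7, 3)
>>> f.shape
(7, 19, 7, 7)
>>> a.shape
(7, 19, 7, 7)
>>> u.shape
(7, 19, 7, 31)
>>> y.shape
(31, 7, 19, 5)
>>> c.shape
(7, 19, 7, 7)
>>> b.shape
(19, 31, 5)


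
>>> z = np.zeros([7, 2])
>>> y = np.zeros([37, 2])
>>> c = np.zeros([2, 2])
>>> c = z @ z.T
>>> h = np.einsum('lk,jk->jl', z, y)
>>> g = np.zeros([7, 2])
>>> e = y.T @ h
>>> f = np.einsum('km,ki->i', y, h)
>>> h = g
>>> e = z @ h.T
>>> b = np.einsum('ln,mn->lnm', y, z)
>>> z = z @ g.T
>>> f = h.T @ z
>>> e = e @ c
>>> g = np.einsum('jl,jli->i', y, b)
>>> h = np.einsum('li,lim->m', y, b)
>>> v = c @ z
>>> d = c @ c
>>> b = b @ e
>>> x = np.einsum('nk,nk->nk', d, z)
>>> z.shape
(7, 7)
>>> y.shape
(37, 2)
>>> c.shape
(7, 7)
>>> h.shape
(7,)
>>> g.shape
(7,)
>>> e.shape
(7, 7)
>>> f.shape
(2, 7)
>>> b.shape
(37, 2, 7)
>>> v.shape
(7, 7)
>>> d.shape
(7, 7)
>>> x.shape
(7, 7)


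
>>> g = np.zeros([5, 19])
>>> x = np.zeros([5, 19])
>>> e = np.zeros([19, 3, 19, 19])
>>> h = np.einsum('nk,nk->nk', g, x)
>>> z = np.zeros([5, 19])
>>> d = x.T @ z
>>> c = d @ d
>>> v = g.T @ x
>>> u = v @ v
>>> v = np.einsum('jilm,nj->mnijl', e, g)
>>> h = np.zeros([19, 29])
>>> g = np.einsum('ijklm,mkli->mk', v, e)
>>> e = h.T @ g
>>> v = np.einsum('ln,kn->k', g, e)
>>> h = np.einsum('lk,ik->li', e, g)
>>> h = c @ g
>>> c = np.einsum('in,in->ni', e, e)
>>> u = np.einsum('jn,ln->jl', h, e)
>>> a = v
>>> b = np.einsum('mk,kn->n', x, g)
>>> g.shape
(19, 3)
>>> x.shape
(5, 19)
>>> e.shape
(29, 3)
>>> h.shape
(19, 3)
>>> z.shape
(5, 19)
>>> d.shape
(19, 19)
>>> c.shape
(3, 29)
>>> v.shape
(29,)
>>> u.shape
(19, 29)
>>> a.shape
(29,)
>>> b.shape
(3,)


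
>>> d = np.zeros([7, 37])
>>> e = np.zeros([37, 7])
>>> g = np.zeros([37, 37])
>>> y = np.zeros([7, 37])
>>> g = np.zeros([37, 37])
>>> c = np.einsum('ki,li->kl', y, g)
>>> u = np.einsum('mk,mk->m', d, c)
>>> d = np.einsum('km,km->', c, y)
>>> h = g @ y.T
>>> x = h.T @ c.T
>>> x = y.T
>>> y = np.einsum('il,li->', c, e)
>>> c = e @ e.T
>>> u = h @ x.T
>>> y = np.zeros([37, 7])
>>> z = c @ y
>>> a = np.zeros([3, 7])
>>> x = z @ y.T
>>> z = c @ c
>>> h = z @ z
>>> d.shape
()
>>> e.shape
(37, 7)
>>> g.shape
(37, 37)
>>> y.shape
(37, 7)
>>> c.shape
(37, 37)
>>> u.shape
(37, 37)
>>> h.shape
(37, 37)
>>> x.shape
(37, 37)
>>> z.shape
(37, 37)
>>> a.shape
(3, 7)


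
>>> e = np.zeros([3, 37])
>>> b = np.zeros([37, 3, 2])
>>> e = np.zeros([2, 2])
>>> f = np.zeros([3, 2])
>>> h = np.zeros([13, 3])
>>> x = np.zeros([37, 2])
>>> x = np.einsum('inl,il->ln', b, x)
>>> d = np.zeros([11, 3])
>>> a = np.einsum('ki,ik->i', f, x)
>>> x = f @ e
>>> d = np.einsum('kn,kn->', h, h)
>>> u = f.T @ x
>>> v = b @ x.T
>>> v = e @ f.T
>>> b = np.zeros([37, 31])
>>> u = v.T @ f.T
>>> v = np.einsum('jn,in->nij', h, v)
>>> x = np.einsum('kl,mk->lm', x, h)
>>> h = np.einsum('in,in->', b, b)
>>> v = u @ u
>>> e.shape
(2, 2)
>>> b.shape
(37, 31)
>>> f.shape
(3, 2)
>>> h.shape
()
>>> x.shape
(2, 13)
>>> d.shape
()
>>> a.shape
(2,)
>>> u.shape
(3, 3)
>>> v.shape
(3, 3)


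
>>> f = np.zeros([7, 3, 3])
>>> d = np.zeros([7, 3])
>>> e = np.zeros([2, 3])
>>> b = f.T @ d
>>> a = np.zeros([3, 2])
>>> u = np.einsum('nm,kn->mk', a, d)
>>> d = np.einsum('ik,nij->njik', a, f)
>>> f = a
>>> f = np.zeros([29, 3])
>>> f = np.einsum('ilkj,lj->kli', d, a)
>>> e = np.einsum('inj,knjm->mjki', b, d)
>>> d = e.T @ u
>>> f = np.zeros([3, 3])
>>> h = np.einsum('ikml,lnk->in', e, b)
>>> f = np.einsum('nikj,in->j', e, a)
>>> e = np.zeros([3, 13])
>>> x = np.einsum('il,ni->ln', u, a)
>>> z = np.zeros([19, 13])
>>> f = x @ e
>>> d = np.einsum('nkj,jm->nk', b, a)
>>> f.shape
(7, 13)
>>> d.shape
(3, 3)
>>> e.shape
(3, 13)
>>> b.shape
(3, 3, 3)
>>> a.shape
(3, 2)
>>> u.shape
(2, 7)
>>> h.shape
(2, 3)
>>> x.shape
(7, 3)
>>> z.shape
(19, 13)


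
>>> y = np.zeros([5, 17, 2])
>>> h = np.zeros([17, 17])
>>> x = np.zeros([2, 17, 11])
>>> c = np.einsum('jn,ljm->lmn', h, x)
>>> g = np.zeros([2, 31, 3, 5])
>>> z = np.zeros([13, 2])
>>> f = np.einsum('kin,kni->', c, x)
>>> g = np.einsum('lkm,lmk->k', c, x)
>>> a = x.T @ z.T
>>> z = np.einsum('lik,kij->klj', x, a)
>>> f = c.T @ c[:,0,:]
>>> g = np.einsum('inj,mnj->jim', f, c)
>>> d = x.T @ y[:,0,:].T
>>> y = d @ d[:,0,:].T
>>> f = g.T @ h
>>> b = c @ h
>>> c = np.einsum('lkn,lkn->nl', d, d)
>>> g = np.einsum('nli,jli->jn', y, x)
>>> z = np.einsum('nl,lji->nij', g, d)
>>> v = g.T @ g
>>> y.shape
(11, 17, 11)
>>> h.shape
(17, 17)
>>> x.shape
(2, 17, 11)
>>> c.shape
(5, 11)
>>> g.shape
(2, 11)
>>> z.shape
(2, 5, 17)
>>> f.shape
(2, 17, 17)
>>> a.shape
(11, 17, 13)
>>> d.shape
(11, 17, 5)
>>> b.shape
(2, 11, 17)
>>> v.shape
(11, 11)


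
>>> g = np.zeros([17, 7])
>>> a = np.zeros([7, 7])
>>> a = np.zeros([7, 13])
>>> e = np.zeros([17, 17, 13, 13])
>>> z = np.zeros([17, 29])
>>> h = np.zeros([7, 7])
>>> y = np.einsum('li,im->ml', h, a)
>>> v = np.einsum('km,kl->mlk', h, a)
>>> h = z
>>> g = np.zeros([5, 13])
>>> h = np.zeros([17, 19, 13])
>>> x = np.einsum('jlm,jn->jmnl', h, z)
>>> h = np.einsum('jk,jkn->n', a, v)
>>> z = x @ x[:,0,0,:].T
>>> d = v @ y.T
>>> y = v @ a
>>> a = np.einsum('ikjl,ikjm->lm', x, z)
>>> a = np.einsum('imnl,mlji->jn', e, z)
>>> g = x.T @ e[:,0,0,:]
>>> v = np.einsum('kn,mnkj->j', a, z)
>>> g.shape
(19, 29, 13, 13)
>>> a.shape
(29, 13)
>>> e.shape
(17, 17, 13, 13)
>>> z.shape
(17, 13, 29, 17)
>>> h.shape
(7,)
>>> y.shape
(7, 13, 13)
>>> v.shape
(17,)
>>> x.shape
(17, 13, 29, 19)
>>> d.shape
(7, 13, 13)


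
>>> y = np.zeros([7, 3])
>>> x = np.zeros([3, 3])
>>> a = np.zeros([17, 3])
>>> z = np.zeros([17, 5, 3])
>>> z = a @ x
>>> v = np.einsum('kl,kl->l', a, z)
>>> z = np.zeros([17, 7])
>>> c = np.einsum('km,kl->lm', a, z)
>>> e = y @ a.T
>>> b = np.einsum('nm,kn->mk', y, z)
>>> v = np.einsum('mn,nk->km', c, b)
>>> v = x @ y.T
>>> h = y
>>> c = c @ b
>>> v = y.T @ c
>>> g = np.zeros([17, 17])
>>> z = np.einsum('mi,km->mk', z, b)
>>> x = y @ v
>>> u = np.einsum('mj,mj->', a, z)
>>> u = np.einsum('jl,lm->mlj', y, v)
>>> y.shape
(7, 3)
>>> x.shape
(7, 17)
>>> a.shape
(17, 3)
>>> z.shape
(17, 3)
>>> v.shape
(3, 17)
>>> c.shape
(7, 17)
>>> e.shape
(7, 17)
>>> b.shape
(3, 17)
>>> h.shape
(7, 3)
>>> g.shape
(17, 17)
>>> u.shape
(17, 3, 7)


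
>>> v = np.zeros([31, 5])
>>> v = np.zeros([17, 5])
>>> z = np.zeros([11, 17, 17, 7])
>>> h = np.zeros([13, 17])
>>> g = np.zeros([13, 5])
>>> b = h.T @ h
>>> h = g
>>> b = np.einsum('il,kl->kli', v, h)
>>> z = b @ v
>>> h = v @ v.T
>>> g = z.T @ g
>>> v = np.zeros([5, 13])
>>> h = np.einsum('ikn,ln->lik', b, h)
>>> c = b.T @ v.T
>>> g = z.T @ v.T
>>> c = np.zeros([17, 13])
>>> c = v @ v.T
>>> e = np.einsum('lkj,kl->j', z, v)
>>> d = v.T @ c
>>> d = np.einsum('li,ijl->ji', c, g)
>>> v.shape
(5, 13)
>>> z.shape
(13, 5, 5)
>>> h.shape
(17, 13, 5)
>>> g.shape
(5, 5, 5)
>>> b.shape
(13, 5, 17)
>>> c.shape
(5, 5)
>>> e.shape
(5,)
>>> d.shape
(5, 5)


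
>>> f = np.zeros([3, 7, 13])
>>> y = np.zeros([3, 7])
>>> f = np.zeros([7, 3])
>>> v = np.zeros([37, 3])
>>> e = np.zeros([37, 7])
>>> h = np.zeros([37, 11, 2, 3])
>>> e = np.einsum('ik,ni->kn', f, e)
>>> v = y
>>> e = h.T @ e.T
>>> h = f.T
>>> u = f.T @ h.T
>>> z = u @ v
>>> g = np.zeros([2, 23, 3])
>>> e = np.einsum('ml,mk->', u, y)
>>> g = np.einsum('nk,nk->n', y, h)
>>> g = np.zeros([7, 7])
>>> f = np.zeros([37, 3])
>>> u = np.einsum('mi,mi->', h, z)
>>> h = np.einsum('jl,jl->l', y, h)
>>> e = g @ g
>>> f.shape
(37, 3)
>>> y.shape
(3, 7)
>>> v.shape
(3, 7)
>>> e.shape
(7, 7)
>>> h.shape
(7,)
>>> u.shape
()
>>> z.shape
(3, 7)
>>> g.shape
(7, 7)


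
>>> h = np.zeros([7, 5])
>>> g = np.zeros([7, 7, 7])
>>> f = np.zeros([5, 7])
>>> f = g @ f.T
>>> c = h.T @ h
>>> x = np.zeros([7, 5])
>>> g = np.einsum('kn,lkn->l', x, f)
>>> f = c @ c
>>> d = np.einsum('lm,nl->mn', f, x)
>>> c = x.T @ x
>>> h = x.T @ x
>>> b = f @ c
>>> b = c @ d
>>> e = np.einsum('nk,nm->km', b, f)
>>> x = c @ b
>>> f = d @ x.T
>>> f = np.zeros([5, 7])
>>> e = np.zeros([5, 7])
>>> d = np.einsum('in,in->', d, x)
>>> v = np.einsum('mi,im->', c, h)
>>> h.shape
(5, 5)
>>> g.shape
(7,)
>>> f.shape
(5, 7)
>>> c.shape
(5, 5)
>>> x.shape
(5, 7)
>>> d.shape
()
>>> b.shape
(5, 7)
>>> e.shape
(5, 7)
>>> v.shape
()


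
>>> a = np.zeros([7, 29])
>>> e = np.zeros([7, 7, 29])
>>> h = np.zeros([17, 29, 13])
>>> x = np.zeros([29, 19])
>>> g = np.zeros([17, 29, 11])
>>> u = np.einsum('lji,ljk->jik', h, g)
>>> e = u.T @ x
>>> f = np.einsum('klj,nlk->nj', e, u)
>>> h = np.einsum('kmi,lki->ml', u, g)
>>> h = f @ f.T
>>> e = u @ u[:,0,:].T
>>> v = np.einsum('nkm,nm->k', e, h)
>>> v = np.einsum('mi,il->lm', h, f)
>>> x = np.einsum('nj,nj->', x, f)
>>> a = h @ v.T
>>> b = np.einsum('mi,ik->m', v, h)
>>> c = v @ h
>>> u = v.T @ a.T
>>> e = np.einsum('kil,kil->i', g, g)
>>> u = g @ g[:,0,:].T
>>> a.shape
(29, 19)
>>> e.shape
(29,)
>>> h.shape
(29, 29)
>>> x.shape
()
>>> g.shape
(17, 29, 11)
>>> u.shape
(17, 29, 17)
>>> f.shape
(29, 19)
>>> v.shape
(19, 29)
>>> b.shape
(19,)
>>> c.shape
(19, 29)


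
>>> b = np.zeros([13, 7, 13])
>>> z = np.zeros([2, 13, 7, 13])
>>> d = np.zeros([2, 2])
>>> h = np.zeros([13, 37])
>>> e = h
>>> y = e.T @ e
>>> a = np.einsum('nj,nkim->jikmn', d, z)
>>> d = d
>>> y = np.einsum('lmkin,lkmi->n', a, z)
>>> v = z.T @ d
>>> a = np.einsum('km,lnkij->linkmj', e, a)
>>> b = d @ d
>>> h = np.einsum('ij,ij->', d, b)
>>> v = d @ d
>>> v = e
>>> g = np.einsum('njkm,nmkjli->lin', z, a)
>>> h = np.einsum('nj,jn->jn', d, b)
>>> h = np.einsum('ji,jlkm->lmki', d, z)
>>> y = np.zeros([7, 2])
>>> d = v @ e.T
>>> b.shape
(2, 2)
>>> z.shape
(2, 13, 7, 13)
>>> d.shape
(13, 13)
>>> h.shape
(13, 13, 7, 2)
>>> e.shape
(13, 37)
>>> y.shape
(7, 2)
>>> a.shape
(2, 13, 7, 13, 37, 2)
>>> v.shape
(13, 37)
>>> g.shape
(37, 2, 2)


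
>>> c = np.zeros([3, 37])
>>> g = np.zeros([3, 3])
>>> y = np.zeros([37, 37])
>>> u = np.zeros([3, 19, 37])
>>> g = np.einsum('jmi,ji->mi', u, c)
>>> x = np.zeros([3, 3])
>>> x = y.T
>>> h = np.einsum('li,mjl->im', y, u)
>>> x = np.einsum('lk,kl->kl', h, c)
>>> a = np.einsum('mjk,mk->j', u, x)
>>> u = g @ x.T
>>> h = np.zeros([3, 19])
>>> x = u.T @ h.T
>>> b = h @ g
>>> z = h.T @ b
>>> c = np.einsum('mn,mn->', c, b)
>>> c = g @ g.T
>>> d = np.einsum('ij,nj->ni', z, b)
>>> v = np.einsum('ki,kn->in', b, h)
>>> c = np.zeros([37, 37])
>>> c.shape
(37, 37)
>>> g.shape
(19, 37)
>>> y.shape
(37, 37)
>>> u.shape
(19, 3)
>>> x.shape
(3, 3)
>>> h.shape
(3, 19)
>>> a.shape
(19,)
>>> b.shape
(3, 37)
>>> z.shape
(19, 37)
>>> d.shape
(3, 19)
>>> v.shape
(37, 19)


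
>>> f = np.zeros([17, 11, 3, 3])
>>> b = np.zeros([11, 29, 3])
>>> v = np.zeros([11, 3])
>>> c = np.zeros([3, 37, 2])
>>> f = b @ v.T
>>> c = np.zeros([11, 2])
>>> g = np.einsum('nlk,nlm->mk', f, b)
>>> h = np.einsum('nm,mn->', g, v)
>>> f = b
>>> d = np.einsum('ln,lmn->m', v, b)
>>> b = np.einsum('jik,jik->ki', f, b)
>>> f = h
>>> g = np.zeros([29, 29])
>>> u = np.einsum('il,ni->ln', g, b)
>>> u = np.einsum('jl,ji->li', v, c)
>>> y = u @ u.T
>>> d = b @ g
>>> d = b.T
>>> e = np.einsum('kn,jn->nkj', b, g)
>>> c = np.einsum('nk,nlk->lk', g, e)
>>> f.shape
()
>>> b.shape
(3, 29)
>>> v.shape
(11, 3)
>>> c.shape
(3, 29)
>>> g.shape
(29, 29)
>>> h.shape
()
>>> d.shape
(29, 3)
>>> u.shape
(3, 2)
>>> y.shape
(3, 3)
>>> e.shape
(29, 3, 29)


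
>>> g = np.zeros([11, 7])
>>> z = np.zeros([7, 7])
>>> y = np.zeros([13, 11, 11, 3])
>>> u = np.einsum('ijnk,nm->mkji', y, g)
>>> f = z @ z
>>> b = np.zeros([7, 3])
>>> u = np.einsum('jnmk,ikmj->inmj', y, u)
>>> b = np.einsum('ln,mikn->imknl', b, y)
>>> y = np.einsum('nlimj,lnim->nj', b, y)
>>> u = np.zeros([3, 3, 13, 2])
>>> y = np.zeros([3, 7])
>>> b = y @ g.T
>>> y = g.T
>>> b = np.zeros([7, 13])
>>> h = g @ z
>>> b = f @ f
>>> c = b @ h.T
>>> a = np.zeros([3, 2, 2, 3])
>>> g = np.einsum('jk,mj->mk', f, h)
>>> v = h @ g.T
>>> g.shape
(11, 7)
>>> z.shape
(7, 7)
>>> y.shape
(7, 11)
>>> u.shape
(3, 3, 13, 2)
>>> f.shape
(7, 7)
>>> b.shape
(7, 7)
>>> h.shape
(11, 7)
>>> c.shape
(7, 11)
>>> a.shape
(3, 2, 2, 3)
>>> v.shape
(11, 11)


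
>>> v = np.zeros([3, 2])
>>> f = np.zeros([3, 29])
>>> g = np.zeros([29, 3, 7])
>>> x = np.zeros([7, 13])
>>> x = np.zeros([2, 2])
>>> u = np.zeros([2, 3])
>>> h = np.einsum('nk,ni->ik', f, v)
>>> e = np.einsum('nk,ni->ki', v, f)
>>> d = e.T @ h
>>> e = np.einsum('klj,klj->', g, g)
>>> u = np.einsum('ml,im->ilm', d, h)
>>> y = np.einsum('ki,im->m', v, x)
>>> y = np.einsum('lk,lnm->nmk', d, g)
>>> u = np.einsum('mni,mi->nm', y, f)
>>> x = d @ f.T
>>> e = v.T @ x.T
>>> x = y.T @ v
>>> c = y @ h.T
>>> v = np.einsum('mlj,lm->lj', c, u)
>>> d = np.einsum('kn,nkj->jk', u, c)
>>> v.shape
(7, 2)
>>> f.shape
(3, 29)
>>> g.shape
(29, 3, 7)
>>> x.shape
(29, 7, 2)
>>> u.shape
(7, 3)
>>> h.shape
(2, 29)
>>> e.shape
(2, 29)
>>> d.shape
(2, 7)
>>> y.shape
(3, 7, 29)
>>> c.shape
(3, 7, 2)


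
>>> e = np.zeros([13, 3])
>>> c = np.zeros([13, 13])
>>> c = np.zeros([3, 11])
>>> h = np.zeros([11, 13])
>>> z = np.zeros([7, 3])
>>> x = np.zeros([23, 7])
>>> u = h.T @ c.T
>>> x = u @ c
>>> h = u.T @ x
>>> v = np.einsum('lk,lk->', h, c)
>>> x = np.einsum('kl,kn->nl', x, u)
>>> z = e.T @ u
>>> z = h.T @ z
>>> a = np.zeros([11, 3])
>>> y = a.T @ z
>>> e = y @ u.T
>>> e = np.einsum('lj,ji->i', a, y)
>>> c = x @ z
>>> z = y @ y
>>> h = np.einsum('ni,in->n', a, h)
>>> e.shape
(3,)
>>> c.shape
(3, 3)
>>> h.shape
(11,)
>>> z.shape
(3, 3)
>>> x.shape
(3, 11)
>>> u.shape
(13, 3)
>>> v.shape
()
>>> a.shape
(11, 3)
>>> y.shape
(3, 3)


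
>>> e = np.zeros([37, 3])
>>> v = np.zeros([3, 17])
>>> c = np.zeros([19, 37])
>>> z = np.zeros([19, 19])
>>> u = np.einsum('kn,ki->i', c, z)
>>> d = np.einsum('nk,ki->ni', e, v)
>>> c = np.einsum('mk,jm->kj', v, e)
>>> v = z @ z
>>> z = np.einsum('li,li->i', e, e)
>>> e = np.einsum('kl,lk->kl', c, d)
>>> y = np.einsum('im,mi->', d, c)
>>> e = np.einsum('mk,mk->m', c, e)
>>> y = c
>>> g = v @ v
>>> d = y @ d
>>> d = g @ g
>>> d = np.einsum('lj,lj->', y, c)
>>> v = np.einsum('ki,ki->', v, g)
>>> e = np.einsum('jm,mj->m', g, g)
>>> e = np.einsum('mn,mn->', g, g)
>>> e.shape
()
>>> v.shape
()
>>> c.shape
(17, 37)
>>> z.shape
(3,)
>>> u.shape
(19,)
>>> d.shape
()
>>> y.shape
(17, 37)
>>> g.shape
(19, 19)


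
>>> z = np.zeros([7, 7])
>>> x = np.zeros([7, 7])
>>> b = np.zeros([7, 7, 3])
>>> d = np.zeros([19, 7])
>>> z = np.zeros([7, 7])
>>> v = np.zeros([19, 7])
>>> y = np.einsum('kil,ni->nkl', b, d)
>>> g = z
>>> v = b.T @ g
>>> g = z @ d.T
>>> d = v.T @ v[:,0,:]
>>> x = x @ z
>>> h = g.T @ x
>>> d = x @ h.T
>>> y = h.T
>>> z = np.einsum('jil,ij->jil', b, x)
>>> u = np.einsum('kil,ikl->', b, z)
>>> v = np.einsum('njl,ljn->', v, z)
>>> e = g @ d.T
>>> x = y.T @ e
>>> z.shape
(7, 7, 3)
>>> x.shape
(19, 7)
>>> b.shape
(7, 7, 3)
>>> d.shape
(7, 19)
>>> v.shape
()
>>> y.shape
(7, 19)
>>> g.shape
(7, 19)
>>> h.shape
(19, 7)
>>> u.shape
()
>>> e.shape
(7, 7)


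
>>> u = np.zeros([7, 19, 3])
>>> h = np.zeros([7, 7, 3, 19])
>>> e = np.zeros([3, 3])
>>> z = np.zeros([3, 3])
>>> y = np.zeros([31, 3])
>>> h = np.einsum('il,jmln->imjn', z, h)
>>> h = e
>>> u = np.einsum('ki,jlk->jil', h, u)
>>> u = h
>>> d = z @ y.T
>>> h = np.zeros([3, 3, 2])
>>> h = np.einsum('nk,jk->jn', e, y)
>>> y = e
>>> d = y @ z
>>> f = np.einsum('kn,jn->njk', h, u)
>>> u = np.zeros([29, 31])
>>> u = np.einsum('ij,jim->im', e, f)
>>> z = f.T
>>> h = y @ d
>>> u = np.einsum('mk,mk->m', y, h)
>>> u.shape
(3,)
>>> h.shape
(3, 3)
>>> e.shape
(3, 3)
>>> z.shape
(31, 3, 3)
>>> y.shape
(3, 3)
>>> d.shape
(3, 3)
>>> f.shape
(3, 3, 31)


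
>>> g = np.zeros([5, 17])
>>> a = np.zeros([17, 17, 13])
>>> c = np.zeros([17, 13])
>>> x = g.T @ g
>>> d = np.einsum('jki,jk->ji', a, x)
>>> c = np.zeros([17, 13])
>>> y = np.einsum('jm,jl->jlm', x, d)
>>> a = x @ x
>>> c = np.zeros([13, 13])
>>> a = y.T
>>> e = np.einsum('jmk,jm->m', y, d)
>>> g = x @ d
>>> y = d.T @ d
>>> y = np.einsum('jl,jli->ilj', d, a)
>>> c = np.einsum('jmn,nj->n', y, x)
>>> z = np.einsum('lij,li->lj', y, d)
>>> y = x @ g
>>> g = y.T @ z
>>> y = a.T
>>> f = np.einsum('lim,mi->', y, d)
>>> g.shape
(13, 17)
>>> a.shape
(17, 13, 17)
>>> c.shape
(17,)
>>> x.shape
(17, 17)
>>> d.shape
(17, 13)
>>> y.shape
(17, 13, 17)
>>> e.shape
(13,)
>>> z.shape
(17, 17)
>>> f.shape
()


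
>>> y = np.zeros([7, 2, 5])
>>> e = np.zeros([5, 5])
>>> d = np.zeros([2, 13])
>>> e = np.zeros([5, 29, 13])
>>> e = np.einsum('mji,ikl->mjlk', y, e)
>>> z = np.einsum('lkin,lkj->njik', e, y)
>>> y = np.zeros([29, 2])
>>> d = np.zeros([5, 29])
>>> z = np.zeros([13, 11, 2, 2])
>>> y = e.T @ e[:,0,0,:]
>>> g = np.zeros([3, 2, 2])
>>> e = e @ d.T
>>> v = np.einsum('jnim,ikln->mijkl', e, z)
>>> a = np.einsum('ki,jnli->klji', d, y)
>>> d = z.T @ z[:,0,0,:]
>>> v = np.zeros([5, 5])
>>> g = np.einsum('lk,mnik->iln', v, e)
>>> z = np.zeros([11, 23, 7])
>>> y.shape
(29, 13, 2, 29)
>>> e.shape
(7, 2, 13, 5)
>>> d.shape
(2, 2, 11, 2)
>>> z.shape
(11, 23, 7)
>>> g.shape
(13, 5, 2)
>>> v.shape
(5, 5)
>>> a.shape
(5, 2, 29, 29)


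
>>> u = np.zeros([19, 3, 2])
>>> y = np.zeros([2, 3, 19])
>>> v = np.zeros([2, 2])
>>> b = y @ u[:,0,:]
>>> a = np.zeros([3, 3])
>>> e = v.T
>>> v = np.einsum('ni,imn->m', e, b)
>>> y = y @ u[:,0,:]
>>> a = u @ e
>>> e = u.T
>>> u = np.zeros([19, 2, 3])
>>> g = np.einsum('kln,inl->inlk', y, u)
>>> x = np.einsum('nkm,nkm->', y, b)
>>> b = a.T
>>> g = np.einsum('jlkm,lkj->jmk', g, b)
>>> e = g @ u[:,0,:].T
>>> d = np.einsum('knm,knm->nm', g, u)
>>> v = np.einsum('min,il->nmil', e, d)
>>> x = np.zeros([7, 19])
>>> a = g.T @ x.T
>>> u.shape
(19, 2, 3)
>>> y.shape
(2, 3, 2)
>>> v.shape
(19, 19, 2, 3)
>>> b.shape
(2, 3, 19)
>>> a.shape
(3, 2, 7)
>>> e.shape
(19, 2, 19)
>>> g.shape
(19, 2, 3)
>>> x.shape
(7, 19)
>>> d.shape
(2, 3)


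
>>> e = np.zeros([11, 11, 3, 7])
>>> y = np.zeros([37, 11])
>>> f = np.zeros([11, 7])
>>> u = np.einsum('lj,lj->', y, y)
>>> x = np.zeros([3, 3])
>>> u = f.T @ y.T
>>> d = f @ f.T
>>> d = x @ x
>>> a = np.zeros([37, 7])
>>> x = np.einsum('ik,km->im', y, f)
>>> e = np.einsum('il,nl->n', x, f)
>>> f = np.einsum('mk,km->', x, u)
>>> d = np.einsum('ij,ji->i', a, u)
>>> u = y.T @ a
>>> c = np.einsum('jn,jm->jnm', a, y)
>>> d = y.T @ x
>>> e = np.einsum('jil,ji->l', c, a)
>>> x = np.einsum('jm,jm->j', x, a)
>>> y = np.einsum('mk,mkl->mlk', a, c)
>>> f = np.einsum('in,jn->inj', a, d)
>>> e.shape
(11,)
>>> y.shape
(37, 11, 7)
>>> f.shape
(37, 7, 11)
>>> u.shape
(11, 7)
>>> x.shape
(37,)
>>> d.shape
(11, 7)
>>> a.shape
(37, 7)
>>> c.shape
(37, 7, 11)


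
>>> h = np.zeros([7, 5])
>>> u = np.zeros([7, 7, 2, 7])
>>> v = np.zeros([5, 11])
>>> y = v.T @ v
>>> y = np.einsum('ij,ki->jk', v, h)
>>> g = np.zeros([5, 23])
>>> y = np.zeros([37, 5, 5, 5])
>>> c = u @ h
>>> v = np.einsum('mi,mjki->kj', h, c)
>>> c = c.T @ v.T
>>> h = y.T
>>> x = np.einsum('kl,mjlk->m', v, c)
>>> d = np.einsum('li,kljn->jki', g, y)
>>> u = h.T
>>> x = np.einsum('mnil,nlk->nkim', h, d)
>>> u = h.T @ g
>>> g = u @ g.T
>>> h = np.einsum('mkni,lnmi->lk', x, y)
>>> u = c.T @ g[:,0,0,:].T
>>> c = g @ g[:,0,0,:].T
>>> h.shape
(37, 23)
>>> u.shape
(2, 7, 2, 37)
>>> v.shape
(2, 7)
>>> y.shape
(37, 5, 5, 5)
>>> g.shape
(37, 5, 5, 5)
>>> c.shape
(37, 5, 5, 37)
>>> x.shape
(5, 23, 5, 5)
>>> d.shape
(5, 37, 23)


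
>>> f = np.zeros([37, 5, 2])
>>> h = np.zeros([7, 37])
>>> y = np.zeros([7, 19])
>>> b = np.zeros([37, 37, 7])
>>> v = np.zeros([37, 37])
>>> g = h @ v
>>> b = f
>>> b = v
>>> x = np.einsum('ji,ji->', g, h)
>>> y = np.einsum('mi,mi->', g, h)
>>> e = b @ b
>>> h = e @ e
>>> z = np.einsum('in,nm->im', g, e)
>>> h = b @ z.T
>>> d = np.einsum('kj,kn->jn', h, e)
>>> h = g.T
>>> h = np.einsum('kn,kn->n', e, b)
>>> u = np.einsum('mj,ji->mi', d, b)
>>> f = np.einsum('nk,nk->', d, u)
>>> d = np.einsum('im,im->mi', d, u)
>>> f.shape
()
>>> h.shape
(37,)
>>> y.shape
()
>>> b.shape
(37, 37)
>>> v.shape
(37, 37)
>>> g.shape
(7, 37)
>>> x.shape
()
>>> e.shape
(37, 37)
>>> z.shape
(7, 37)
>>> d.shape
(37, 7)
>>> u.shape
(7, 37)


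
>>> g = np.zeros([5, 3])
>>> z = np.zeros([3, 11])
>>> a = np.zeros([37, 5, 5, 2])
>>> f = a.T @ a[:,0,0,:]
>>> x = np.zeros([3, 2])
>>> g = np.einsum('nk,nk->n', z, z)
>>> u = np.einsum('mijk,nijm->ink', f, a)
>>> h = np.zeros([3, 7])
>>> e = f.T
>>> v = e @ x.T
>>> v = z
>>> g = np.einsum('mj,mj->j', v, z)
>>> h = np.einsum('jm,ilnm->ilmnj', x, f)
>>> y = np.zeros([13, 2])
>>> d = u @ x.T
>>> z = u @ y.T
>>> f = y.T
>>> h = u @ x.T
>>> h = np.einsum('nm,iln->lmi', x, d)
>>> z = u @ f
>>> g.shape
(11,)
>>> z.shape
(5, 37, 13)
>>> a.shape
(37, 5, 5, 2)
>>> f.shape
(2, 13)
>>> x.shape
(3, 2)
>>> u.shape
(5, 37, 2)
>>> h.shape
(37, 2, 5)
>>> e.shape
(2, 5, 5, 2)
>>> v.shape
(3, 11)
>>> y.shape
(13, 2)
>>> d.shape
(5, 37, 3)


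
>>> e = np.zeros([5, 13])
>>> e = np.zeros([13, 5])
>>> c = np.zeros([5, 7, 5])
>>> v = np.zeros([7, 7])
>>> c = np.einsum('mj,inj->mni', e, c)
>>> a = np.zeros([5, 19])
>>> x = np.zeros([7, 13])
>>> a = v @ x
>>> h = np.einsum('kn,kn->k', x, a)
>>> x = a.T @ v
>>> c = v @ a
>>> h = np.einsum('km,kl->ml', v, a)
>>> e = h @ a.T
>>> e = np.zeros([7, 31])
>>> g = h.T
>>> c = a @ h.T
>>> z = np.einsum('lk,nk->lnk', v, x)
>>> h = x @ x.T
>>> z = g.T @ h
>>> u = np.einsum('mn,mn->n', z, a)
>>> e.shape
(7, 31)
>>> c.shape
(7, 7)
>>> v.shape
(7, 7)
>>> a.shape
(7, 13)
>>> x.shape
(13, 7)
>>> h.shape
(13, 13)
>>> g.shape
(13, 7)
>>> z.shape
(7, 13)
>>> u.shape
(13,)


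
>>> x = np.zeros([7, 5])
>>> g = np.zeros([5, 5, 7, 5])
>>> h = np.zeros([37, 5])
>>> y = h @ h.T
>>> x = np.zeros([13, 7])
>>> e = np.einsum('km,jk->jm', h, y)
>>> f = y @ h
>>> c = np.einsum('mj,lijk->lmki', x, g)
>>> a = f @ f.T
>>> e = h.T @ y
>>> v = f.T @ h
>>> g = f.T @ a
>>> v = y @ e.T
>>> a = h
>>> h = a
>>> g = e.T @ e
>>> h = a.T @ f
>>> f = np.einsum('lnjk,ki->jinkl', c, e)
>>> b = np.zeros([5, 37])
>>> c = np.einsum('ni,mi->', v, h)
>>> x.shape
(13, 7)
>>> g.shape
(37, 37)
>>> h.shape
(5, 5)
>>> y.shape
(37, 37)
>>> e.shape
(5, 37)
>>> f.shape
(5, 37, 13, 5, 5)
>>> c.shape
()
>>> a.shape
(37, 5)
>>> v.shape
(37, 5)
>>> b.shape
(5, 37)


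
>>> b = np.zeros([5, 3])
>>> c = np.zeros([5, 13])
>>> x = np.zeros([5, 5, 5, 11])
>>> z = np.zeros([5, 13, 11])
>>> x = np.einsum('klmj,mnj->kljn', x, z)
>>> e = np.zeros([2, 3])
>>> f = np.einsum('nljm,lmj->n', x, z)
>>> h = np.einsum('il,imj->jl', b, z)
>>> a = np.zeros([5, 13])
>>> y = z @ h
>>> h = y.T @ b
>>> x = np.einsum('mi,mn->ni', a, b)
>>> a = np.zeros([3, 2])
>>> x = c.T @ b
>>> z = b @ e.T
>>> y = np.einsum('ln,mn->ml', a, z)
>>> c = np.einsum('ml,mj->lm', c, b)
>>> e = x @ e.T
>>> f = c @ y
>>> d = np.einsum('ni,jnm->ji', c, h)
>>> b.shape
(5, 3)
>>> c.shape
(13, 5)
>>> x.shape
(13, 3)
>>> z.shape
(5, 2)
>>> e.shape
(13, 2)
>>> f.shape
(13, 3)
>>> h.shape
(3, 13, 3)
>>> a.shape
(3, 2)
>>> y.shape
(5, 3)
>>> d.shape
(3, 5)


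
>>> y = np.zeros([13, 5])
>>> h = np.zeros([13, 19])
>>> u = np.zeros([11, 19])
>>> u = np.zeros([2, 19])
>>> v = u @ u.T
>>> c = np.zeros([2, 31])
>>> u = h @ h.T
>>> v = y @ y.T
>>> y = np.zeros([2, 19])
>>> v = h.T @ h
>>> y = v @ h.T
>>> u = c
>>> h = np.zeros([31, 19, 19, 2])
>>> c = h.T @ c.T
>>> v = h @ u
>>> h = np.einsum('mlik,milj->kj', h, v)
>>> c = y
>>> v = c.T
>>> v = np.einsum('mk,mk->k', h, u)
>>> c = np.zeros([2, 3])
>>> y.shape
(19, 13)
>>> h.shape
(2, 31)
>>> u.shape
(2, 31)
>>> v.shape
(31,)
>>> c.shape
(2, 3)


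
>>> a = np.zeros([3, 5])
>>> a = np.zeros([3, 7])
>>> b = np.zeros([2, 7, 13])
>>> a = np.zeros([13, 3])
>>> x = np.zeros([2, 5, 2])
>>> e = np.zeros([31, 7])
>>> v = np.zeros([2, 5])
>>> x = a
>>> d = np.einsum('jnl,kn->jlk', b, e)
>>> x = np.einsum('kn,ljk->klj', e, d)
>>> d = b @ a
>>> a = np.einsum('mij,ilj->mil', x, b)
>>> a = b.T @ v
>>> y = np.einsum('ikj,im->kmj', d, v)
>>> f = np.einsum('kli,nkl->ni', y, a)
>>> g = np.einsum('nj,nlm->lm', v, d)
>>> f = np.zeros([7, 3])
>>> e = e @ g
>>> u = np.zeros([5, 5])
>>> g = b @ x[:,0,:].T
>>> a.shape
(13, 7, 5)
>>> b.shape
(2, 7, 13)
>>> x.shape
(31, 2, 13)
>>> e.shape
(31, 3)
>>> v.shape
(2, 5)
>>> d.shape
(2, 7, 3)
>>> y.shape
(7, 5, 3)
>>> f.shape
(7, 3)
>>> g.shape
(2, 7, 31)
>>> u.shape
(5, 5)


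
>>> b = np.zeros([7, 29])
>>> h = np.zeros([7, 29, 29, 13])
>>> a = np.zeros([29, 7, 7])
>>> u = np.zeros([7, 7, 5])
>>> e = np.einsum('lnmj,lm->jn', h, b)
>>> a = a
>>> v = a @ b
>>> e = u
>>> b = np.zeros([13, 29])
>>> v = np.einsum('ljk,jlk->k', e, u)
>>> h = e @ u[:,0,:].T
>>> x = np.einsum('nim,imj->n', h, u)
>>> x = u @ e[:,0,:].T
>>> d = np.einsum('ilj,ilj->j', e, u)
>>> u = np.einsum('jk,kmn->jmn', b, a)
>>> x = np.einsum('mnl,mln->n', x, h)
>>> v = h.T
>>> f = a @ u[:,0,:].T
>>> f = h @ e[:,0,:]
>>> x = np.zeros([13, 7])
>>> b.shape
(13, 29)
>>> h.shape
(7, 7, 7)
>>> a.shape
(29, 7, 7)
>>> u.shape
(13, 7, 7)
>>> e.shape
(7, 7, 5)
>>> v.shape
(7, 7, 7)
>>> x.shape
(13, 7)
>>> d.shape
(5,)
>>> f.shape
(7, 7, 5)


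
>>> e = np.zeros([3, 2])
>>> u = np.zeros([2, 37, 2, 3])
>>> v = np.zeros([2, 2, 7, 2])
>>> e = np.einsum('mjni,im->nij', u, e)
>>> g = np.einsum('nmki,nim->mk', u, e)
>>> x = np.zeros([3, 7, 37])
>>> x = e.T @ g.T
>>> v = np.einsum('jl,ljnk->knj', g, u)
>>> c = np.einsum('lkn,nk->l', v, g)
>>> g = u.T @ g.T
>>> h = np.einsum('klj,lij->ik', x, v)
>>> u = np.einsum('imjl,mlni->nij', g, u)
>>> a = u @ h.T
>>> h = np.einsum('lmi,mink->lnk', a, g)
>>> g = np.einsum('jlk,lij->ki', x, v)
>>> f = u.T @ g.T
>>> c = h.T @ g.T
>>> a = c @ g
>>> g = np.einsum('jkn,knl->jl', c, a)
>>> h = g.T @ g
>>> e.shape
(2, 3, 37)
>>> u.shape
(2, 3, 37)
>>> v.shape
(3, 2, 37)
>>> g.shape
(37, 2)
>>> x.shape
(37, 3, 37)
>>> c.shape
(37, 37, 37)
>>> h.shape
(2, 2)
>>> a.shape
(37, 37, 2)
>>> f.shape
(37, 3, 37)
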